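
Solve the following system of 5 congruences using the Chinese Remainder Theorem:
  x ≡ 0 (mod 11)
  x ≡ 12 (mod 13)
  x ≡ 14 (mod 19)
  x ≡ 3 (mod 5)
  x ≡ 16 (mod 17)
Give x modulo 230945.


Product of moduli M = 11 · 13 · 19 · 5 · 17 = 230945.
Merge one congruence at a time:
  Start: x ≡ 0 (mod 11).
  Combine with x ≡ 12 (mod 13); new modulus lcm = 143.
    Write x = 0 + 11·t and substitute into x ≡ 12 (mod 13): 11·t ≡ 12 − 0 = 12 (mod 13).
    The inverse of 11 mod 13 is 6 (since 11·6 = 66 = 5·13 + 1), so t ≡ 6·12 = 72 ≡ 7 (mod 13).
    Then x = 0 + 11·7 = 77, valid modulo lcm(11, 13) = 143: x ≡ 77 (mod 143).
  Combine with x ≡ 14 (mod 19); new modulus lcm = 2717.
    Write x = 77 + 143·t and substitute into x ≡ 14 (mod 19): 143·t ≡ 14 − 77 = -63 (mod 19).
    Reduce coefficients mod 19: 10·t ≡ 13 (mod 19).
    The inverse of 10 mod 19 is 2 (since 10·2 = 20 = 1·19 + 1), so t ≡ 2·13 = 26 ≡ 7 (mod 19).
    Then x = 77 + 143·7 = 1078, valid modulo lcm(143, 19) = 2717: x ≡ 1078 (mod 2717).
  Combine with x ≡ 3 (mod 5); new modulus lcm = 13585.
    Write x = 1078 + 2717·t and substitute into x ≡ 3 (mod 5): 2717·t ≡ 3 − 1078 = -1075 (mod 5).
    Reduce coefficients mod 5: 2·t ≡ 0 (mod 5).
    The inverse of 2 mod 5 is 3 (since 2·3 = 6 = 1·5 + 1), so t ≡ 3·0 = 0 ≡ 0 (mod 5).
    Then x = 1078 + 2717·0 = 1078, valid modulo lcm(2717, 5) = 13585: x ≡ 1078 (mod 13585).
  Combine with x ≡ 16 (mod 17); new modulus lcm = 230945.
    Write x = 1078 + 13585·t and substitute into x ≡ 16 (mod 17): 13585·t ≡ 16 − 1078 = -1062 (mod 17).
    Reduce coefficients mod 17: 2·t ≡ 9 (mod 17).
    The inverse of 2 mod 17 is 9 (since 2·9 = 18 = 1·17 + 1), so t ≡ 9·9 = 81 ≡ 13 (mod 17).
    Then x = 1078 + 13585·13 = 177683, valid modulo lcm(13585, 17) = 230945: x ≡ 177683 (mod 230945).
Verify against each original: 177683 mod 11 = 0, 177683 mod 13 = 12, 177683 mod 19 = 14, 177683 mod 5 = 3, 177683 mod 17 = 16.

x ≡ 177683 (mod 230945).


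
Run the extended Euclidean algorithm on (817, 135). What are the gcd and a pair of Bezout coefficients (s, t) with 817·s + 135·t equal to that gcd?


Euclidean algorithm on (817, 135) — divide until remainder is 0:
  817 = 6 · 135 + 7
  135 = 19 · 7 + 2
  7 = 3 · 2 + 1
  2 = 2 · 1 + 0
gcd(817, 135) = 1.
Track Bezout coefficients alongside the remainders: start with r₀ = 817 = a·1 + b·0 (s = 1, t = 0) and r₁ = 135 = a·0 + b·1 (s = 0, t = 1); each new remainder r_{k+1} = r_{k-1} − q_k·r_k inherits s_{k+1} = s_{k-1} − q_k·s_k, t_{k+1} = t_{k-1} − q_k·t_k, so r_k = a·s_k + b·t_k at every step:
  q = 6: r = 7, s = 1 − 6·0 = 1, t = 0 − 6·1 = -6  (check: 817·1 + 135·(-6) = 7)
  q = 19: r = 2, s = 0 − 19·1 = -19, t = 1 − 19·(-6) = 115  (check: 817·(-19) + 135·115 = 2)
  q = 3: r = 1, s = 1 − 3·(-19) = 58, t = -6 − 3·115 = -351  (check: 817·58 + 135·(-351) = 1)
The row with r = 1 (the gcd) gives the Bezout coefficients s = 58, t = -351.
Result: 817 · (58) + 135 · (-351) = 1.

gcd(817, 135) = 1; s = 58, t = -351 (check: 817·58 + 135·(-351) = 1).


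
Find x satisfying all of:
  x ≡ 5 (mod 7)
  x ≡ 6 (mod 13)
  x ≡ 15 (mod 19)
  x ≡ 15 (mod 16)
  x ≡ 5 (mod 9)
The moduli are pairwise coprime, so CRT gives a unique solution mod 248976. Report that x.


Product of moduli M = 7 · 13 · 19 · 16 · 9 = 248976.
Merge one congruence at a time:
  Start: x ≡ 5 (mod 7).
  Combine with x ≡ 6 (mod 13); new modulus lcm = 91.
    Write x = 5 + 7·t and substitute into x ≡ 6 (mod 13): 7·t ≡ 6 − 5 = 1 (mod 13).
    The inverse of 7 mod 13 is 2 (since 7·2 = 14 = 1·13 + 1), so t ≡ 2·1 = 2 ≡ 2 (mod 13).
    Then x = 5 + 7·2 = 19, valid modulo lcm(7, 13) = 91: x ≡ 19 (mod 91).
  Combine with x ≡ 15 (mod 19); new modulus lcm = 1729.
    Write x = 19 + 91·t and substitute into x ≡ 15 (mod 19): 91·t ≡ 15 − 19 = -4 (mod 19).
    Reduce coefficients mod 19: 15·t ≡ 15 (mod 19).
    The inverse of 15 mod 19 is 14 (since 15·14 = 210 = 11·19 + 1), so t ≡ 14·15 = 210 ≡ 1 (mod 19).
    Then x = 19 + 91·1 = 110, valid modulo lcm(91, 19) = 1729: x ≡ 110 (mod 1729).
  Combine with x ≡ 15 (mod 16); new modulus lcm = 27664.
    Write x = 110 + 1729·t and substitute into x ≡ 15 (mod 16): 1729·t ≡ 15 − 110 = -95 (mod 16).
    Reduce coefficients mod 16: 1·t ≡ 1 (mod 16).
    So t ≡ 1 (mod 16).
    Then x = 110 + 1729·1 = 1839, valid modulo lcm(1729, 16) = 27664: x ≡ 1839 (mod 27664).
  Combine with x ≡ 5 (mod 9); new modulus lcm = 248976.
    Write x = 1839 + 27664·t and substitute into x ≡ 5 (mod 9): 27664·t ≡ 5 − 1839 = -1834 (mod 9).
    Reduce coefficients mod 9: 7·t ≡ 2 (mod 9).
    The inverse of 7 mod 9 is 4 (since 7·4 = 28 = 3·9 + 1), so t ≡ 4·2 = 8 ≡ 8 (mod 9).
    Then x = 1839 + 27664·8 = 223151, valid modulo lcm(27664, 9) = 248976: x ≡ 223151 (mod 248976).
Verify against each original: 223151 mod 7 = 5, 223151 mod 13 = 6, 223151 mod 19 = 15, 223151 mod 16 = 15, 223151 mod 9 = 5.

x ≡ 223151 (mod 248976).


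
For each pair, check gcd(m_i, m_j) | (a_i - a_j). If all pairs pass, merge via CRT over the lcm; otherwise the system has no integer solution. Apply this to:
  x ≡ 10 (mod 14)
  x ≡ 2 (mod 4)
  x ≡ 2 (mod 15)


Moduli 14, 4, 15 are not pairwise coprime, so CRT works modulo lcm(m_i) when all pairwise compatibility conditions hold.
Pairwise compatibility: gcd(m_i, m_j) must divide a_i - a_j for every pair.
Merge one congruence at a time:
  Start: x ≡ 10 (mod 14).
  Combine with x ≡ 2 (mod 4): gcd(14, 4) = 2; 2 - 10 = -8, which IS divisible by 2, so compatible.
    Write x = 10 + 14·t and substitute into x ≡ 2 (mod 4): 14·t ≡ 2 − 10 = -8 (mod 4).
    Divide the congruence (and modulus) by g = 2: 7·t ≡ -4 (mod 2).
    Reduce coefficients mod 2: 1·t ≡ 0 (mod 2).
    So t ≡ 0 (mod 2).
    Then x = 10 + 14·0 = 10, valid modulo lcm(14, 4) = 28: x ≡ 10 (mod 28).
  Combine with x ≡ 2 (mod 15): gcd(28, 15) = 1; 2 - 10 = -8, which IS divisible by 1, so compatible.
    Write x = 10 + 28·t and substitute into x ≡ 2 (mod 15): 28·t ≡ 2 − 10 = -8 (mod 15).
    Reduce coefficients mod 15: 13·t ≡ 7 (mod 15).
    The inverse of 13 mod 15 is 7 (since 13·7 = 91 = 6·15 + 1), so t ≡ 7·7 = 49 ≡ 4 (mod 15).
    Then x = 10 + 28·4 = 122, valid modulo lcm(28, 15) = 420: x ≡ 122 (mod 420).
Verify: 122 mod 14 = 10, 122 mod 4 = 2, 122 mod 15 = 2.

x ≡ 122 (mod 420).


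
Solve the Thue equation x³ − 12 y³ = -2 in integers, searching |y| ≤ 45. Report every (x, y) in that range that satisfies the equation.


The equation is x³ - 12y³ = -2. For fixed y, x³ = 12·y³ − 2, so a solution requires the RHS to be a perfect cube.
Strategy: iterate y from -45 to 45, compute RHS = 12·y³ − 2, and check whether it is a (positive or negative) perfect cube.
Check small values of y:
  y = 0: RHS = -2 is not a perfect cube.
  y = 1: RHS = 10 is not a perfect cube.
  y = -1: RHS = -14 is not a perfect cube.
  y = 2: RHS = 94 is not a perfect cube.
  y = -2: RHS = -98 is not a perfect cube.
  y = 3: RHS = 322 is not a perfect cube.
  y = -3: RHS = -326 is not a perfect cube.
Continuing the search up to |y| = 45 finds no solutions either.
No (x, y) in the scanned range satisfies the equation.

No integer solutions with |y| ≤ 45.


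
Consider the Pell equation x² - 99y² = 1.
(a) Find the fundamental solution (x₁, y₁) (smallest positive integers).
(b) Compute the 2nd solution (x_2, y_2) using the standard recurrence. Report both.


Step 1: Find the fundamental solution (x₁, y₁) of x² - 99y² = 1.
  Expand √99 as a continued fraction. a₀ = ⌊√99⌋ = 9; iterate m_{k+1} = d_k·a_k − m_k, d_{k+1} = (99 − m_{k+1}²)/d_k, a_{k+1} = ⌊(a₀ + m_{k+1})/d_{k+1}⌋ (starting m₀ = 0, d₀ = 1), with convergents p_k = a_k·p_{k-1} + p_{k-2}, q_k = a_k·q_{k-1} + q_{k-2} (p₋₁ = 1, q₋₁ = 0):
  k = 0: a₀ = 9; p₀/q₀ = 9/1; p₀² − 99·q₀² = 81 − 99 = -18.
  k = 1: m = 9, d = 18, a = ⌊(9 + 9)/18⌋ = 1; p/q = (1·9 + 1)/(1·1 + 0) = 10/1; p² − 99·q² = 100 − 99 = 1.
  The first convergent with p² − 99·q² = 1 gives the fundamental solution (x₁, y₁) = (10, 1).
Step 2: Apply the recurrence (x_{n+1}, y_{n+1}) = (x₁x_n + 99y₁y_n, x₁y_n + y₁x_n) repeatedly.
  From (x_1, y_1) = (10, 1): x_2 = 10·10 + 99·1·1 = 199; y_2 = 10·1 + 1·10 = 20.
Step 3: Verify x_2² - 99·y_2² = 39601 - 39600 = 1 (should be 1). ✓

(x_1, y_1) = (10, 1); (x_2, y_2) = (199, 20).


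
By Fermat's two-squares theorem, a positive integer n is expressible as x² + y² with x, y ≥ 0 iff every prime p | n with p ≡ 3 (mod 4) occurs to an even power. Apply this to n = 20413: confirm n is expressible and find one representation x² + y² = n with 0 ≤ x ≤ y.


Step 1: Factor n = 20413 = 137 · 149.
Step 2: Check the mod-4 condition on each prime factor: 137 ≡ 1 (mod 4), exponent 1; 149 ≡ 1 (mod 4), exponent 1.
All primes ≡ 3 (mod 4) appear to even exponent (or don't appear), so by the two-squares theorem n IS expressible as a sum of two squares.
Step 3: Build a representation. Here n = 137 · 149 is a product of primes ≡ 1 (mod 4). Each prime p ≡ 1 (mod 4) is itself a sum of two squares; find a² by testing p − a² for a perfect square:
  137: 137 − 1² = 136, 137 − 2² = 133, 137 − 3² = 128, 137 − 4² = 121 = 11² ⇒ 137 = 4² + 11².
  149: 149 − 1² = 148, 149 − 2² = 145, 149 − 3² = 140, 149 − 4² = 133, 149 − 5² = 124, 149 − 6² = 113, 149 − 7² = 100 = 10² ⇒ 149 = 7² + 10².
  Combine using the Brahmagupta–Fibonacci identity (a² + b²)(c² + d²) = (ac − bd)² + (ad + bc)² = (ac + bd)² + (ad − bc)²:
  137 · 149 = 20413: from (4² + 11²)(7² + 10²), take (4·7 − 11·10, 4·10 + 11·7) = (28 − 110, 40 + 77) = (-82, 117); dropping signs (only squares matter) gives (82, 117); check 82² + 117² = 6724 + 13689 = 20413 ✓.
Step 4: Order so x ≤ y and verify: 82² + 117² = 6724 + 13689 = 20413 = n. ✓

n = 20413 = 82² + 117² (one valid representation with x ≤ y).


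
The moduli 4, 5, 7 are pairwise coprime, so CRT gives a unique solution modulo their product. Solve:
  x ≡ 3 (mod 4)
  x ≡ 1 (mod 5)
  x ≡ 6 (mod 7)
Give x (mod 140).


Moduli 4, 5, 7 are pairwise coprime; by CRT there is a unique solution modulo M = 4 · 5 · 7 = 140.
Solve pairwise, accumulating the modulus:
  Start with x ≡ 3 (mod 4).
  Combine with x ≡ 1 (mod 5): since gcd(4, 5) = 1, we get a unique residue mod 20.
    Write x = 3 + 4·t and substitute into x ≡ 1 (mod 5): 4·t ≡ 1 − 3 = -2 (mod 5).
    Reduce coefficients mod 5: 4·t ≡ 3 (mod 5).
    The inverse of 4 mod 5 is 4 (since 4·4 = 16 = 3·5 + 1), so t ≡ 4·3 = 12 ≡ 2 (mod 5).
    Then x = 3 + 4·2 = 11, valid modulo lcm(4, 5) = 20: x ≡ 11 (mod 20).
  Combine with x ≡ 6 (mod 7): since gcd(20, 7) = 1, we get a unique residue mod 140.
    Write x = 11 + 20·t and substitute into x ≡ 6 (mod 7): 20·t ≡ 6 − 11 = -5 (mod 7).
    Reduce coefficients mod 7: 6·t ≡ 2 (mod 7).
    The inverse of 6 mod 7 is 6 (since 6·6 = 36 = 5·7 + 1), so t ≡ 6·2 = 12 ≡ 5 (mod 7).
    Then x = 11 + 20·5 = 111, valid modulo lcm(20, 7) = 140: x ≡ 111 (mod 140).
Verify: 111 mod 4 = 3 ✓, 111 mod 5 = 1 ✓, 111 mod 7 = 6 ✓.

x ≡ 111 (mod 140).


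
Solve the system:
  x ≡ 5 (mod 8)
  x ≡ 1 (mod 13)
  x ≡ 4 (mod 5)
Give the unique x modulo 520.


Moduli 8, 13, 5 are pairwise coprime; by CRT there is a unique solution modulo M = 8 · 13 · 5 = 520.
Solve pairwise, accumulating the modulus:
  Start with x ≡ 5 (mod 8).
  Combine with x ≡ 1 (mod 13): since gcd(8, 13) = 1, we get a unique residue mod 104.
    Write x = 5 + 8·t and substitute into x ≡ 1 (mod 13): 8·t ≡ 1 − 5 = -4 (mod 13).
    Reduce coefficients mod 13: 8·t ≡ 9 (mod 13).
    The inverse of 8 mod 13 is 5 (since 8·5 = 40 = 3·13 + 1), so t ≡ 5·9 = 45 ≡ 6 (mod 13).
    Then x = 5 + 8·6 = 53, valid modulo lcm(8, 13) = 104: x ≡ 53 (mod 104).
  Combine with x ≡ 4 (mod 5): since gcd(104, 5) = 1, we get a unique residue mod 520.
    Write x = 53 + 104·t and substitute into x ≡ 4 (mod 5): 104·t ≡ 4 − 53 = -49 (mod 5).
    Reduce coefficients mod 5: 4·t ≡ 1 (mod 5).
    The inverse of 4 mod 5 is 4 (since 4·4 = 16 = 3·5 + 1), so t ≡ 4·1 = 4 ≡ 4 (mod 5).
    Then x = 53 + 104·4 = 469, valid modulo lcm(104, 5) = 520: x ≡ 469 (mod 520).
Verify: 469 mod 8 = 5 ✓, 469 mod 13 = 1 ✓, 469 mod 5 = 4 ✓.

x ≡ 469 (mod 520).


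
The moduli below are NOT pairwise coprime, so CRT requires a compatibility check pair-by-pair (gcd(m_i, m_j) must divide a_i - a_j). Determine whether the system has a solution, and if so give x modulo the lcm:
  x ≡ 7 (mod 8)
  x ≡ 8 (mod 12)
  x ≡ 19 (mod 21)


Moduli 8, 12, 21 are not pairwise coprime, so CRT works modulo lcm(m_i) when all pairwise compatibility conditions hold.
Pairwise compatibility: gcd(m_i, m_j) must divide a_i - a_j for every pair.
Merge one congruence at a time:
  Start: x ≡ 7 (mod 8).
  Combine with x ≡ 8 (mod 12): gcd(8, 12) = 4, and 8 - 7 = 1 is NOT divisible by 4.
    ⇒ system is inconsistent (no integer solution).

No solution (the system is inconsistent).


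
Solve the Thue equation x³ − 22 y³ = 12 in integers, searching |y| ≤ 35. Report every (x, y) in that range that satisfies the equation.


The equation is x³ - 22y³ = 12. For fixed y, x³ = 22·y³ + 12, so a solution requires the RHS to be a perfect cube.
Strategy: iterate y from -35 to 35, compute RHS = 22·y³ + 12, and check whether it is a (positive or negative) perfect cube.
Check small values of y:
  y = 0: RHS = 12 is not a perfect cube.
  y = 1: RHS = 34 is not a perfect cube.
  y = -1: RHS = -10 is not a perfect cube.
  y = 2: RHS = 188 is not a perfect cube.
  y = -2: RHS = -164 is not a perfect cube.
  y = 3: RHS = 606 is not a perfect cube.
  y = -3: RHS = -582 is not a perfect cube.
Continuing the search up to |y| = 35 finds no solutions either.
No (x, y) in the scanned range satisfies the equation.

No integer solutions with |y| ≤ 35.


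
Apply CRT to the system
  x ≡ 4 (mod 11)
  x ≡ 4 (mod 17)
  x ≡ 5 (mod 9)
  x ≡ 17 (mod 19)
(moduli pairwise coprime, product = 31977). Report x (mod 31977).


Product of moduli M = 11 · 17 · 9 · 19 = 31977.
Merge one congruence at a time:
  Start: x ≡ 4 (mod 11).
  Combine with x ≡ 4 (mod 17); new modulus lcm = 187.
    Write x = 4 + 11·t and substitute into x ≡ 4 (mod 17): 11·t ≡ 4 − 4 = 0 (mod 17).
    The inverse of 11 mod 17 is 14 (since 11·14 = 154 = 9·17 + 1), so t ≡ 14·0 = 0 ≡ 0 (mod 17).
    Then x = 4 + 11·0 = 4, valid modulo lcm(11, 17) = 187: x ≡ 4 (mod 187).
  Combine with x ≡ 5 (mod 9); new modulus lcm = 1683.
    Write x = 4 + 187·t and substitute into x ≡ 5 (mod 9): 187·t ≡ 5 − 4 = 1 (mod 9).
    Reduce coefficients mod 9: 7·t ≡ 1 (mod 9).
    The inverse of 7 mod 9 is 4 (since 7·4 = 28 = 3·9 + 1), so t ≡ 4·1 = 4 ≡ 4 (mod 9).
    Then x = 4 + 187·4 = 752, valid modulo lcm(187, 9) = 1683: x ≡ 752 (mod 1683).
  Combine with x ≡ 17 (mod 19); new modulus lcm = 31977.
    Write x = 752 + 1683·t and substitute into x ≡ 17 (mod 19): 1683·t ≡ 17 − 752 = -735 (mod 19).
    Reduce coefficients mod 19: 11·t ≡ 6 (mod 19).
    The inverse of 11 mod 19 is 7 (since 11·7 = 77 = 4·19 + 1), so t ≡ 7·6 = 42 ≡ 4 (mod 19).
    Then x = 752 + 1683·4 = 7484, valid modulo lcm(1683, 19) = 31977: x ≡ 7484 (mod 31977).
Verify against each original: 7484 mod 11 = 4, 7484 mod 17 = 4, 7484 mod 9 = 5, 7484 mod 19 = 17.

x ≡ 7484 (mod 31977).


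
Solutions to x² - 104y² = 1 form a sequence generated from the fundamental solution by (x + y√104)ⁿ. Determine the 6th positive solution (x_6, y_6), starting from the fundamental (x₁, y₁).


Step 1: Find the fundamental solution (x₁, y₁) of x² - 104y² = 1.
  Expand √104 as a continued fraction. a₀ = ⌊√104⌋ = 10; iterate m_{k+1} = d_k·a_k − m_k, d_{k+1} = (104 − m_{k+1}²)/d_k, a_{k+1} = ⌊(a₀ + m_{k+1})/d_{k+1}⌋ (starting m₀ = 0, d₀ = 1), with convergents p_k = a_k·p_{k-1} + p_{k-2}, q_k = a_k·q_{k-1} + q_{k-2} (p₋₁ = 1, q₋₁ = 0):
  k = 0: a₀ = 10; p₀/q₀ = 10/1; p₀² − 104·q₀² = 100 − 104 = -4.
  k = 1: m = 10, d = 4, a = ⌊(10 + 10)/4⌋ = 5; p/q = (5·10 + 1)/(5·1 + 0) = 51/5; p² − 104·q² = 2601 − 2600 = 1.
  The first convergent with p² − 104·q² = 1 gives the fundamental solution (x₁, y₁) = (51, 5).
Step 2: Apply the recurrence (x_{n+1}, y_{n+1}) = (x₁x_n + 104y₁y_n, x₁y_n + y₁x_n) repeatedly.
  From (x_1, y_1) = (51, 5): x_2 = 51·51 + 104·5·5 = 5201; y_2 = 51·5 + 5·51 = 510.
  From (x_2, y_2) = (5201, 510): x_3 = 51·5201 + 104·5·510 = 530451; y_3 = 51·510 + 5·5201 = 52015.
  From (x_3, y_3) = (530451, 52015): x_4 = 51·530451 + 104·5·52015 = 54100801; y_4 = 51·52015 + 5·530451 = 5305020.
  From (x_4, y_4) = (54100801, 5305020): x_5 = 51·54100801 + 104·5·5305020 = 5517751251; y_5 = 51·5305020 + 5·54100801 = 541060025.
  From (x_5, y_5) = (5517751251, 541060025): x_6 = 51·5517751251 + 104·5·541060025 = 562756526801; y_6 = 51·541060025 + 5·5517751251 = 55182817530.
Step 3: Verify x_6² - 104·y_6² = 316694908457124631293601 - 316694908457124631293600 = 1 (should be 1). ✓

(x_1, y_1) = (51, 5); (x_6, y_6) = (562756526801, 55182817530).


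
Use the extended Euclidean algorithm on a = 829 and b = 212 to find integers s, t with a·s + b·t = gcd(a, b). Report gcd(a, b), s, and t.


Euclidean algorithm on (829, 212) — divide until remainder is 0:
  829 = 3 · 212 + 193
  212 = 1 · 193 + 19
  193 = 10 · 19 + 3
  19 = 6 · 3 + 1
  3 = 3 · 1 + 0
gcd(829, 212) = 1.
Track Bezout coefficients alongside the remainders: start with r₀ = 829 = a·1 + b·0 (s = 1, t = 0) and r₁ = 212 = a·0 + b·1 (s = 0, t = 1); each new remainder r_{k+1} = r_{k-1} − q_k·r_k inherits s_{k+1} = s_{k-1} − q_k·s_k, t_{k+1} = t_{k-1} − q_k·t_k, so r_k = a·s_k + b·t_k at every step:
  q = 3: r = 193, s = 1 − 3·0 = 1, t = 0 − 3·1 = -3  (check: 829·1 + 212·(-3) = 193)
  q = 1: r = 19, s = 0 − 1·1 = -1, t = 1 − 1·(-3) = 4  (check: 829·(-1) + 212·4 = 19)
  q = 10: r = 3, s = 1 − 10·(-1) = 11, t = -3 − 10·4 = -43  (check: 829·11 + 212·(-43) = 3)
  q = 6: r = 1, s = -1 − 6·11 = -67, t = 4 − 6·(-43) = 262  (check: 829·(-67) + 212·262 = 1)
The row with r = 1 (the gcd) gives the Bezout coefficients s = -67, t = 262.
Result: 829 · (-67) + 212 · (262) = 1.

gcd(829, 212) = 1; s = -67, t = 262 (check: 829·(-67) + 212·262 = 1).


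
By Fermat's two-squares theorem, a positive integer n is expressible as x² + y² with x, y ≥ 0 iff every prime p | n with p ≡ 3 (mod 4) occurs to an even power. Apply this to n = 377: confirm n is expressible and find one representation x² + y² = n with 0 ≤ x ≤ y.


Step 1: Factor n = 377 = 13 · 29.
Step 2: Check the mod-4 condition on each prime factor: 13 ≡ 1 (mod 4), exponent 1; 29 ≡ 1 (mod 4), exponent 1.
All primes ≡ 3 (mod 4) appear to even exponent (or don't appear), so by the two-squares theorem n IS expressible as a sum of two squares.
Step 3: Build a representation. Here n = 13 · 29 is a product of primes ≡ 1 (mod 4). Each prime p ≡ 1 (mod 4) is itself a sum of two squares; find a² by testing p − a² for a perfect square:
  13: 13 − 1² = 12, 13 − 2² = 9 = 3² ⇒ 13 = 2² + 3².
  29: 29 − 1² = 28, 29 − 2² = 25 = 5² ⇒ 29 = 2² + 5².
  Combine using the Brahmagupta–Fibonacci identity (a² + b²)(c² + d²) = (ac − bd)² + (ad + bc)² = (ac + bd)² + (ad − bc)²:
  13 · 29 = 377: from (2² + 3²)(2² + 5²), take (2·2 − 3·5, 2·5 + 3·2) = (4 − 15, 10 + 6) = (-11, 16); dropping signs (only squares matter) gives (11, 16); check 11² + 16² = 121 + 256 = 377 ✓.
Step 4: Order so x ≤ y and verify: 11² + 16² = 121 + 256 = 377 = n. ✓

n = 377 = 11² + 16² (one valid representation with x ≤ y).


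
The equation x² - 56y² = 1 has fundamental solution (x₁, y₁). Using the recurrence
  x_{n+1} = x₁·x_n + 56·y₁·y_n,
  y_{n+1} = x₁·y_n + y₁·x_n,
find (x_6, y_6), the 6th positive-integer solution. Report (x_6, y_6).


Step 1: Find the fundamental solution (x₁, y₁) of x² - 56y² = 1.
  Expand √56 as a continued fraction. a₀ = ⌊√56⌋ = 7; iterate m_{k+1} = d_k·a_k − m_k, d_{k+1} = (56 − m_{k+1}²)/d_k, a_{k+1} = ⌊(a₀ + m_{k+1})/d_{k+1}⌋ (starting m₀ = 0, d₀ = 1), with convergents p_k = a_k·p_{k-1} + p_{k-2}, q_k = a_k·q_{k-1} + q_{k-2} (p₋₁ = 1, q₋₁ = 0):
  k = 0: a₀ = 7; p₀/q₀ = 7/1; p₀² − 56·q₀² = 49 − 56 = -7.
  k = 1: m = 7, d = 7, a = ⌊(7 + 7)/7⌋ = 2; p/q = (2·7 + 1)/(2·1 + 0) = 15/2; p² − 56·q² = 225 − 224 = 1.
  The first convergent with p² − 56·q² = 1 gives the fundamental solution (x₁, y₁) = (15, 2).
Step 2: Apply the recurrence (x_{n+1}, y_{n+1}) = (x₁x_n + 56y₁y_n, x₁y_n + y₁x_n) repeatedly.
  From (x_1, y_1) = (15, 2): x_2 = 15·15 + 56·2·2 = 449; y_2 = 15·2 + 2·15 = 60.
  From (x_2, y_2) = (449, 60): x_3 = 15·449 + 56·2·60 = 13455; y_3 = 15·60 + 2·449 = 1798.
  From (x_3, y_3) = (13455, 1798): x_4 = 15·13455 + 56·2·1798 = 403201; y_4 = 15·1798 + 2·13455 = 53880.
  From (x_4, y_4) = (403201, 53880): x_5 = 15·403201 + 56·2·53880 = 12082575; y_5 = 15·53880 + 2·403201 = 1614602.
  From (x_5, y_5) = (12082575, 1614602): x_6 = 15·12082575 + 56·2·1614602 = 362074049; y_6 = 15·1614602 + 2·12082575 = 48384180.
Step 3: Verify x_6² - 56·y_6² = 131097616959254401 - 131097616959254400 = 1 (should be 1). ✓

(x_1, y_1) = (15, 2); (x_6, y_6) = (362074049, 48384180).


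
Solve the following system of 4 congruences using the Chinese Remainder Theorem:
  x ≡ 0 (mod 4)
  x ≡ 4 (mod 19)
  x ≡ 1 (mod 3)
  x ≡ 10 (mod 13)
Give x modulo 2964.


Product of moduli M = 4 · 19 · 3 · 13 = 2964.
Merge one congruence at a time:
  Start: x ≡ 0 (mod 4).
  Combine with x ≡ 4 (mod 19); new modulus lcm = 76.
    Write x = 0 + 4·t and substitute into x ≡ 4 (mod 19): 4·t ≡ 4 − 0 = 4 (mod 19).
    The inverse of 4 mod 19 is 5 (since 4·5 = 20 = 1·19 + 1), so t ≡ 5·4 = 20 ≡ 1 (mod 19).
    Then x = 0 + 4·1 = 4, valid modulo lcm(4, 19) = 76: x ≡ 4 (mod 76).
  Combine with x ≡ 1 (mod 3); new modulus lcm = 228.
    Write x = 4 + 76·t and substitute into x ≡ 1 (mod 3): 76·t ≡ 1 − 4 = -3 (mod 3).
    Reduce coefficients mod 3: 1·t ≡ 0 (mod 3).
    So t ≡ 0 (mod 3).
    Then x = 4 + 76·0 = 4, valid modulo lcm(76, 3) = 228: x ≡ 4 (mod 228).
  Combine with x ≡ 10 (mod 13); new modulus lcm = 2964.
    Write x = 4 + 228·t and substitute into x ≡ 10 (mod 13): 228·t ≡ 10 − 4 = 6 (mod 13).
    Reduce coefficients mod 13: 7·t ≡ 6 (mod 13).
    The inverse of 7 mod 13 is 2 (since 7·2 = 14 = 1·13 + 1), so t ≡ 2·6 = 12 ≡ 12 (mod 13).
    Then x = 4 + 228·12 = 2740, valid modulo lcm(228, 13) = 2964: x ≡ 2740 (mod 2964).
Verify against each original: 2740 mod 4 = 0, 2740 mod 19 = 4, 2740 mod 3 = 1, 2740 mod 13 = 10.

x ≡ 2740 (mod 2964).


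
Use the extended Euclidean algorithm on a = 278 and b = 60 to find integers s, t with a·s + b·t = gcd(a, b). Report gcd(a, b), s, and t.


Euclidean algorithm on (278, 60) — divide until remainder is 0:
  278 = 4 · 60 + 38
  60 = 1 · 38 + 22
  38 = 1 · 22 + 16
  22 = 1 · 16 + 6
  16 = 2 · 6 + 4
  6 = 1 · 4 + 2
  4 = 2 · 2 + 0
gcd(278, 60) = 2.
Track Bezout coefficients alongside the remainders: start with r₀ = 278 = a·1 + b·0 (s = 1, t = 0) and r₁ = 60 = a·0 + b·1 (s = 0, t = 1); each new remainder r_{k+1} = r_{k-1} − q_k·r_k inherits s_{k+1} = s_{k-1} − q_k·s_k, t_{k+1} = t_{k-1} − q_k·t_k, so r_k = a·s_k + b·t_k at every step:
  q = 4: r = 38, s = 1 − 4·0 = 1, t = 0 − 4·1 = -4  (check: 278·1 + 60·(-4) = 38)
  q = 1: r = 22, s = 0 − 1·1 = -1, t = 1 − 1·(-4) = 5  (check: 278·(-1) + 60·5 = 22)
  q = 1: r = 16, s = 1 − 1·(-1) = 2, t = -4 − 1·5 = -9  (check: 278·2 + 60·(-9) = 16)
  q = 1: r = 6, s = -1 − 1·2 = -3, t = 5 − 1·(-9) = 14  (check: 278·(-3) + 60·14 = 6)
  q = 2: r = 4, s = 2 − 2·(-3) = 8, t = -9 − 2·14 = -37  (check: 278·8 + 60·(-37) = 4)
  q = 1: r = 2, s = -3 − 1·8 = -11, t = 14 − 1·(-37) = 51  (check: 278·(-11) + 60·51 = 2)
The row with r = 2 (the gcd) gives the Bezout coefficients s = -11, t = 51.
Result: 278 · (-11) + 60 · (51) = 2.

gcd(278, 60) = 2; s = -11, t = 51 (check: 278·(-11) + 60·51 = 2).


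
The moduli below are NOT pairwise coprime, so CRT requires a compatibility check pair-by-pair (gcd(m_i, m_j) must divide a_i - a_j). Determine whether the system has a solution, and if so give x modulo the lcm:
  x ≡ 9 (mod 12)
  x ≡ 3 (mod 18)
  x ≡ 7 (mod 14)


Moduli 12, 18, 14 are not pairwise coprime, so CRT works modulo lcm(m_i) when all pairwise compatibility conditions hold.
Pairwise compatibility: gcd(m_i, m_j) must divide a_i - a_j for every pair.
Merge one congruence at a time:
  Start: x ≡ 9 (mod 12).
  Combine with x ≡ 3 (mod 18): gcd(12, 18) = 6; 3 - 9 = -6, which IS divisible by 6, so compatible.
    Write x = 9 + 12·t and substitute into x ≡ 3 (mod 18): 12·t ≡ 3 − 9 = -6 (mod 18).
    Divide the congruence (and modulus) by g = 6: 2·t ≡ -1 (mod 3).
    Reduce coefficients mod 3: 2·t ≡ 2 (mod 3).
    The inverse of 2 mod 3 is 2 (since 2·2 = 4 = 1·3 + 1), so t ≡ 2·2 = 4 ≡ 1 (mod 3).
    Then x = 9 + 12·1 = 21, valid modulo lcm(12, 18) = 36: x ≡ 21 (mod 36).
  Combine with x ≡ 7 (mod 14): gcd(36, 14) = 2; 7 - 21 = -14, which IS divisible by 2, so compatible.
    Write x = 21 + 36·t and substitute into x ≡ 7 (mod 14): 36·t ≡ 7 − 21 = -14 (mod 14).
    Divide the congruence (and modulus) by g = 2: 18·t ≡ -7 (mod 7).
    Reduce coefficients mod 7: 4·t ≡ 0 (mod 7).
    The inverse of 4 mod 7 is 2 (since 4·2 = 8 = 1·7 + 1), so t ≡ 2·0 = 0 ≡ 0 (mod 7).
    Then x = 21 + 36·0 = 21, valid modulo lcm(36, 14) = 252: x ≡ 21 (mod 252).
Verify: 21 mod 12 = 9, 21 mod 18 = 3, 21 mod 14 = 7.

x ≡ 21 (mod 252).


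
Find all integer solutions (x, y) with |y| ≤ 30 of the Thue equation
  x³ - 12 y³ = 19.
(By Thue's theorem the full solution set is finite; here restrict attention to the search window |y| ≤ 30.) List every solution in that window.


The equation is x³ - 12y³ = 19. For fixed y, x³ = 12·y³ + 19, so a solution requires the RHS to be a perfect cube.
Strategy: iterate y from -30 to 30, compute RHS = 12·y³ + 19, and check whether it is a (positive or negative) perfect cube.
Check small values of y:
  y = 0: RHS = 19 is not a perfect cube.
  y = 1: RHS = 31 is not a perfect cube.
  y = -1: RHS = 7 is not a perfect cube.
  y = 2: RHS = 115 is not a perfect cube.
  y = -2: RHS = -77 is not a perfect cube.
  y = 3: RHS = 343 = (7)³ ⇒ x = 7 works.
  y = -3: RHS = -305 is not a perfect cube.
Continuing the search up to |y| = 30 finds no further solutions beyond those listed.
Collected solutions: (7, 3).

Solutions (with |y| ≤ 30): (7, 3).


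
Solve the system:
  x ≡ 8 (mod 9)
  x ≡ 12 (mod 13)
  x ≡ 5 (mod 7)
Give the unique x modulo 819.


Moduli 9, 13, 7 are pairwise coprime; by CRT there is a unique solution modulo M = 9 · 13 · 7 = 819.
Solve pairwise, accumulating the modulus:
  Start with x ≡ 8 (mod 9).
  Combine with x ≡ 12 (mod 13): since gcd(9, 13) = 1, we get a unique residue mod 117.
    Write x = 8 + 9·t and substitute into x ≡ 12 (mod 13): 9·t ≡ 12 − 8 = 4 (mod 13).
    The inverse of 9 mod 13 is 3 (since 9·3 = 27 = 2·13 + 1), so t ≡ 3·4 = 12 ≡ 12 (mod 13).
    Then x = 8 + 9·12 = 116, valid modulo lcm(9, 13) = 117: x ≡ 116 (mod 117).
  Combine with x ≡ 5 (mod 7): since gcd(117, 7) = 1, we get a unique residue mod 819.
    Write x = 116 + 117·t and substitute into x ≡ 5 (mod 7): 117·t ≡ 5 − 116 = -111 (mod 7).
    Reduce coefficients mod 7: 5·t ≡ 1 (mod 7).
    The inverse of 5 mod 7 is 3 (since 5·3 = 15 = 2·7 + 1), so t ≡ 3·1 = 3 ≡ 3 (mod 7).
    Then x = 116 + 117·3 = 467, valid modulo lcm(117, 7) = 819: x ≡ 467 (mod 819).
Verify: 467 mod 9 = 8 ✓, 467 mod 13 = 12 ✓, 467 mod 7 = 5 ✓.

x ≡ 467 (mod 819).


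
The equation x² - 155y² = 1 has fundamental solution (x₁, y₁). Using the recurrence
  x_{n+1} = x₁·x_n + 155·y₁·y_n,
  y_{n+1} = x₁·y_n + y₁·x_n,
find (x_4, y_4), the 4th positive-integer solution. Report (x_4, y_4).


Step 1: Find the fundamental solution (x₁, y₁) of x² - 155y² = 1.
  Expand √155 as a continued fraction. a₀ = ⌊√155⌋ = 12; iterate m_{k+1} = d_k·a_k − m_k, d_{k+1} = (155 − m_{k+1}²)/d_k, a_{k+1} = ⌊(a₀ + m_{k+1})/d_{k+1}⌋ (starting m₀ = 0, d₀ = 1), with convergents p_k = a_k·p_{k-1} + p_{k-2}, q_k = a_k·q_{k-1} + q_{k-2} (p₋₁ = 1, q₋₁ = 0):
  k = 0: a₀ = 12; p₀/q₀ = 12/1; p₀² − 155·q₀² = 144 − 155 = -11.
  k = 1: m = 12, d = 11, a = ⌊(12 + 12)/11⌋ = 2; p/q = (2·12 + 1)/(2·1 + 0) = 25/2; p² − 155·q² = 625 − 620 = 5.
  k = 2: m = 10, d = 5, a = ⌊(12 + 10)/5⌋ = 4; p/q = (4·25 + 12)/(4·2 + 1) = 112/9; p² − 155·q² = 12544 − 12555 = -11.
  k = 3: m = 10, d = 11, a = ⌊(12 + 10)/11⌋ = 2; p/q = (2·112 + 25)/(2·9 + 2) = 249/20; p² − 155·q² = 62001 − 62000 = 1.
  The first convergent with p² − 155·q² = 1 gives the fundamental solution (x₁, y₁) = (249, 20).
Step 2: Apply the recurrence (x_{n+1}, y_{n+1}) = (x₁x_n + 155y₁y_n, x₁y_n + y₁x_n) repeatedly.
  From (x_1, y_1) = (249, 20): x_2 = 249·249 + 155·20·20 = 124001; y_2 = 249·20 + 20·249 = 9960.
  From (x_2, y_2) = (124001, 9960): x_3 = 249·124001 + 155·20·9960 = 61752249; y_3 = 249·9960 + 20·124001 = 4960060.
  From (x_3, y_3) = (61752249, 4960060): x_4 = 249·61752249 + 155·20·4960060 = 30752496001; y_4 = 249·4960060 + 20·61752249 = 2470099920.
Step 3: Verify x_4² - 155·y_4² = 945716010291520992001 - 945716010291520992000 = 1 (should be 1). ✓

(x_1, y_1) = (249, 20); (x_4, y_4) = (30752496001, 2470099920).


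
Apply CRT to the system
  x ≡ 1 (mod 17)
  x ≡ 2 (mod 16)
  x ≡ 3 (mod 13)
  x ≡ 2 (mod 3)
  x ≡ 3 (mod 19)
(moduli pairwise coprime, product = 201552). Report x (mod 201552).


Product of moduli M = 17 · 16 · 13 · 3 · 19 = 201552.
Merge one congruence at a time:
  Start: x ≡ 1 (mod 17).
  Combine with x ≡ 2 (mod 16); new modulus lcm = 272.
    Write x = 1 + 17·t and substitute into x ≡ 2 (mod 16): 17·t ≡ 2 − 1 = 1 (mod 16).
    Reduce coefficients mod 16: 1·t ≡ 1 (mod 16).
    So t ≡ 1 (mod 16).
    Then x = 1 + 17·1 = 18, valid modulo lcm(17, 16) = 272: x ≡ 18 (mod 272).
  Combine with x ≡ 3 (mod 13); new modulus lcm = 3536.
    Write x = 18 + 272·t and substitute into x ≡ 3 (mod 13): 272·t ≡ 3 − 18 = -15 (mod 13).
    Reduce coefficients mod 13: 12·t ≡ 11 (mod 13).
    The inverse of 12 mod 13 is 12 (since 12·12 = 144 = 11·13 + 1), so t ≡ 12·11 = 132 ≡ 2 (mod 13).
    Then x = 18 + 272·2 = 562, valid modulo lcm(272, 13) = 3536: x ≡ 562 (mod 3536).
  Combine with x ≡ 2 (mod 3); new modulus lcm = 10608.
    Write x = 562 + 3536·t and substitute into x ≡ 2 (mod 3): 3536·t ≡ 2 − 562 = -560 (mod 3).
    Reduce coefficients mod 3: 2·t ≡ 1 (mod 3).
    The inverse of 2 mod 3 is 2 (since 2·2 = 4 = 1·3 + 1), so t ≡ 2·1 = 2 ≡ 2 (mod 3).
    Then x = 562 + 3536·2 = 7634, valid modulo lcm(3536, 3) = 10608: x ≡ 7634 (mod 10608).
  Combine with x ≡ 3 (mod 19); new modulus lcm = 201552.
    Write x = 7634 + 10608·t and substitute into x ≡ 3 (mod 19): 10608·t ≡ 3 − 7634 = -7631 (mod 19).
    Reduce coefficients mod 19: 6·t ≡ 7 (mod 19).
    The inverse of 6 mod 19 is 16 (since 6·16 = 96 = 5·19 + 1), so t ≡ 16·7 = 112 ≡ 17 (mod 19).
    Then x = 7634 + 10608·17 = 187970, valid modulo lcm(10608, 19) = 201552: x ≡ 187970 (mod 201552).
Verify against each original: 187970 mod 17 = 1, 187970 mod 16 = 2, 187970 mod 13 = 3, 187970 mod 3 = 2, 187970 mod 19 = 3.

x ≡ 187970 (mod 201552).


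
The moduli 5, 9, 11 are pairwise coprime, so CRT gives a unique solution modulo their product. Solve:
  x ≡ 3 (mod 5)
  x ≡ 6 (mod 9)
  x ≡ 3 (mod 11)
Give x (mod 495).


Moduli 5, 9, 11 are pairwise coprime; by CRT there is a unique solution modulo M = 5 · 9 · 11 = 495.
Solve pairwise, accumulating the modulus:
  Start with x ≡ 3 (mod 5).
  Combine with x ≡ 6 (mod 9): since gcd(5, 9) = 1, we get a unique residue mod 45.
    Write x = 3 + 5·t and substitute into x ≡ 6 (mod 9): 5·t ≡ 6 − 3 = 3 (mod 9).
    The inverse of 5 mod 9 is 2 (since 5·2 = 10 = 1·9 + 1), so t ≡ 2·3 = 6 ≡ 6 (mod 9).
    Then x = 3 + 5·6 = 33, valid modulo lcm(5, 9) = 45: x ≡ 33 (mod 45).
  Combine with x ≡ 3 (mod 11): since gcd(45, 11) = 1, we get a unique residue mod 495.
    Write x = 33 + 45·t and substitute into x ≡ 3 (mod 11): 45·t ≡ 3 − 33 = -30 (mod 11).
    Reduce coefficients mod 11: 1·t ≡ 3 (mod 11).
    So t ≡ 3 (mod 11).
    Then x = 33 + 45·3 = 168, valid modulo lcm(45, 11) = 495: x ≡ 168 (mod 495).
Verify: 168 mod 5 = 3 ✓, 168 mod 9 = 6 ✓, 168 mod 11 = 3 ✓.

x ≡ 168 (mod 495).


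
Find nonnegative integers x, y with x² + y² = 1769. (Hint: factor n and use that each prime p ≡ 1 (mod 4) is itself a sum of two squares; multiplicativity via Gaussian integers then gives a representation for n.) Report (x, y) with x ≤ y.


Step 1: Factor n = 1769 = 29 · 61.
Step 2: Check the mod-4 condition on each prime factor: 29 ≡ 1 (mod 4), exponent 1; 61 ≡ 1 (mod 4), exponent 1.
All primes ≡ 3 (mod 4) appear to even exponent (or don't appear), so by the two-squares theorem n IS expressible as a sum of two squares.
Step 3: Build a representation. Here n = 29 · 61 is a product of primes ≡ 1 (mod 4). Each prime p ≡ 1 (mod 4) is itself a sum of two squares; find a² by testing p − a² for a perfect square:
  29: 29 − 1² = 28, 29 − 2² = 25 = 5² ⇒ 29 = 2² + 5².
  61: 61 − 1² = 60, 61 − 2² = 57, 61 − 3² = 52, 61 − 4² = 45, 61 − 5² = 36 = 6² ⇒ 61 = 5² + 6².
  Combine using the Brahmagupta–Fibonacci identity (a² + b²)(c² + d²) = (ac − bd)² + (ad + bc)² = (ac + bd)² + (ad − bc)²:
  29 · 61 = 1769: from (2² + 5²)(5² + 6²), take (2·5 − 5·6, 2·6 + 5·5) = (10 − 30, 12 + 25) = (-20, 37); dropping signs (only squares matter) gives (20, 37); check 20² + 37² = 400 + 1369 = 1769 ✓.
Step 4: Order so x ≤ y and verify: 20² + 37² = 400 + 1369 = 1769 = n. ✓

n = 1769 = 20² + 37² (one valid representation with x ≤ y).


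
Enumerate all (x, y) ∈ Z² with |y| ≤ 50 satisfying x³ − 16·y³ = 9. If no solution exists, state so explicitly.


The equation is x³ - 16y³ = 9. For fixed y, x³ = 16·y³ + 9, so a solution requires the RHS to be a perfect cube.
Strategy: iterate y from -50 to 50, compute RHS = 16·y³ + 9, and check whether it is a (positive or negative) perfect cube.
Check small values of y:
  y = 0: RHS = 9 is not a perfect cube.
  y = 1: RHS = 25 is not a perfect cube.
  y = -1: RHS = -7 is not a perfect cube.
  y = 2: RHS = 137 is not a perfect cube.
  y = -2: RHS = -119 is not a perfect cube.
  y = 3: RHS = 441 is not a perfect cube.
  y = -3: RHS = -423 is not a perfect cube.
Continuing the search up to |y| = 50 finds no solutions either.
No (x, y) in the scanned range satisfies the equation.

No integer solutions with |y| ≤ 50.


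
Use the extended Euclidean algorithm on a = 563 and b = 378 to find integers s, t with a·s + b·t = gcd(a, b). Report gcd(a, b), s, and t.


Euclidean algorithm on (563, 378) — divide until remainder is 0:
  563 = 1 · 378 + 185
  378 = 2 · 185 + 8
  185 = 23 · 8 + 1
  8 = 8 · 1 + 0
gcd(563, 378) = 1.
Track Bezout coefficients alongside the remainders: start with r₀ = 563 = a·1 + b·0 (s = 1, t = 0) and r₁ = 378 = a·0 + b·1 (s = 0, t = 1); each new remainder r_{k+1} = r_{k-1} − q_k·r_k inherits s_{k+1} = s_{k-1} − q_k·s_k, t_{k+1} = t_{k-1} − q_k·t_k, so r_k = a·s_k + b·t_k at every step:
  q = 1: r = 185, s = 1 − 1·0 = 1, t = 0 − 1·1 = -1  (check: 563·1 + 378·(-1) = 185)
  q = 2: r = 8, s = 0 − 2·1 = -2, t = 1 − 2·(-1) = 3  (check: 563·(-2) + 378·3 = 8)
  q = 23: r = 1, s = 1 − 23·(-2) = 47, t = -1 − 23·3 = -70  (check: 563·47 + 378·(-70) = 1)
The row with r = 1 (the gcd) gives the Bezout coefficients s = 47, t = -70.
Result: 563 · (47) + 378 · (-70) = 1.

gcd(563, 378) = 1; s = 47, t = -70 (check: 563·47 + 378·(-70) = 1).


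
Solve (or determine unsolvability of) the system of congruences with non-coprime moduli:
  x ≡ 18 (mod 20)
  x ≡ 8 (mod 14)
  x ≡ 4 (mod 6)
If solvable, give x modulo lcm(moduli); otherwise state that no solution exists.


Moduli 20, 14, 6 are not pairwise coprime, so CRT works modulo lcm(m_i) when all pairwise compatibility conditions hold.
Pairwise compatibility: gcd(m_i, m_j) must divide a_i - a_j for every pair.
Merge one congruence at a time:
  Start: x ≡ 18 (mod 20).
  Combine with x ≡ 8 (mod 14): gcd(20, 14) = 2; 8 - 18 = -10, which IS divisible by 2, so compatible.
    Write x = 18 + 20·t and substitute into x ≡ 8 (mod 14): 20·t ≡ 8 − 18 = -10 (mod 14).
    Divide the congruence (and modulus) by g = 2: 10·t ≡ -5 (mod 7).
    Reduce coefficients mod 7: 3·t ≡ 2 (mod 7).
    The inverse of 3 mod 7 is 5 (since 3·5 = 15 = 2·7 + 1), so t ≡ 5·2 = 10 ≡ 3 (mod 7).
    Then x = 18 + 20·3 = 78, valid modulo lcm(20, 14) = 140: x ≡ 78 (mod 140).
  Combine with x ≡ 4 (mod 6): gcd(140, 6) = 2; 4 - 78 = -74, which IS divisible by 2, so compatible.
    Write x = 78 + 140·t and substitute into x ≡ 4 (mod 6): 140·t ≡ 4 − 78 = -74 (mod 6).
    Divide the congruence (and modulus) by g = 2: 70·t ≡ -37 (mod 3).
    Reduce coefficients mod 3: 1·t ≡ 2 (mod 3).
    So t ≡ 2 (mod 3).
    Then x = 78 + 140·2 = 358, valid modulo lcm(140, 6) = 420: x ≡ 358 (mod 420).
Verify: 358 mod 20 = 18, 358 mod 14 = 8, 358 mod 6 = 4.

x ≡ 358 (mod 420).


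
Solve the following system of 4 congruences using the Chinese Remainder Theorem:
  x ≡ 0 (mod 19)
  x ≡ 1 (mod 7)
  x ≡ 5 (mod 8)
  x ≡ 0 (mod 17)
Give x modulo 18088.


Product of moduli M = 19 · 7 · 8 · 17 = 18088.
Merge one congruence at a time:
  Start: x ≡ 0 (mod 19).
  Combine with x ≡ 1 (mod 7); new modulus lcm = 133.
    Write x = 0 + 19·t and substitute into x ≡ 1 (mod 7): 19·t ≡ 1 − 0 = 1 (mod 7).
    Reduce coefficients mod 7: 5·t ≡ 1 (mod 7).
    The inverse of 5 mod 7 is 3 (since 5·3 = 15 = 2·7 + 1), so t ≡ 3·1 = 3 ≡ 3 (mod 7).
    Then x = 0 + 19·3 = 57, valid modulo lcm(19, 7) = 133: x ≡ 57 (mod 133).
  Combine with x ≡ 5 (mod 8); new modulus lcm = 1064.
    Write x = 57 + 133·t and substitute into x ≡ 5 (mod 8): 133·t ≡ 5 − 57 = -52 (mod 8).
    Reduce coefficients mod 8: 5·t ≡ 4 (mod 8).
    The inverse of 5 mod 8 is 5 (since 5·5 = 25 = 3·8 + 1), so t ≡ 5·4 = 20 ≡ 4 (mod 8).
    Then x = 57 + 133·4 = 589, valid modulo lcm(133, 8) = 1064: x ≡ 589 (mod 1064).
  Combine with x ≡ 0 (mod 17); new modulus lcm = 18088.
    Write x = 589 + 1064·t and substitute into x ≡ 0 (mod 17): 1064·t ≡ 0 − 589 = -589 (mod 17).
    Reduce coefficients mod 17: 10·t ≡ 6 (mod 17).
    The inverse of 10 mod 17 is 12 (since 10·12 = 120 = 7·17 + 1), so t ≡ 12·6 = 72 ≡ 4 (mod 17).
    Then x = 589 + 1064·4 = 4845, valid modulo lcm(1064, 17) = 18088: x ≡ 4845 (mod 18088).
Verify against each original: 4845 mod 19 = 0, 4845 mod 7 = 1, 4845 mod 8 = 5, 4845 mod 17 = 0.

x ≡ 4845 (mod 18088).


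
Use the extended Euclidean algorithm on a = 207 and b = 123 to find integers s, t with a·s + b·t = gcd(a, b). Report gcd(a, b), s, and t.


Euclidean algorithm on (207, 123) — divide until remainder is 0:
  207 = 1 · 123 + 84
  123 = 1 · 84 + 39
  84 = 2 · 39 + 6
  39 = 6 · 6 + 3
  6 = 2 · 3 + 0
gcd(207, 123) = 3.
Track Bezout coefficients alongside the remainders: start with r₀ = 207 = a·1 + b·0 (s = 1, t = 0) and r₁ = 123 = a·0 + b·1 (s = 0, t = 1); each new remainder r_{k+1} = r_{k-1} − q_k·r_k inherits s_{k+1} = s_{k-1} − q_k·s_k, t_{k+1} = t_{k-1} − q_k·t_k, so r_k = a·s_k + b·t_k at every step:
  q = 1: r = 84, s = 1 − 1·0 = 1, t = 0 − 1·1 = -1  (check: 207·1 + 123·(-1) = 84)
  q = 1: r = 39, s = 0 − 1·1 = -1, t = 1 − 1·(-1) = 2  (check: 207·(-1) + 123·2 = 39)
  q = 2: r = 6, s = 1 − 2·(-1) = 3, t = -1 − 2·2 = -5  (check: 207·3 + 123·(-5) = 6)
  q = 6: r = 3, s = -1 − 6·3 = -19, t = 2 − 6·(-5) = 32  (check: 207·(-19) + 123·32 = 3)
The row with r = 3 (the gcd) gives the Bezout coefficients s = -19, t = 32.
Result: 207 · (-19) + 123 · (32) = 3.

gcd(207, 123) = 3; s = -19, t = 32 (check: 207·(-19) + 123·32 = 3).
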